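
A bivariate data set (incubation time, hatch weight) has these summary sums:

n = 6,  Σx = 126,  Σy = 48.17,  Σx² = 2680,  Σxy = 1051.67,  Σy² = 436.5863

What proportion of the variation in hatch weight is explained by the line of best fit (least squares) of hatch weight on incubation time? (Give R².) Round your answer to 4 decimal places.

Sxx = Σx² − (Σx)²/n = 2680 − 2646 = 34
Sxy = Σxy − (Σx)(Σy)/n = 1051.67 − 1011.57 = 40.1
Syy = Σy² − (Σy)²/n = 436.5863 − 386.724817 = 49.861483
R² = Sxy²/(Sxx·Syy) = (40.1)²/(34·49.861483) = 0.948516

0.9485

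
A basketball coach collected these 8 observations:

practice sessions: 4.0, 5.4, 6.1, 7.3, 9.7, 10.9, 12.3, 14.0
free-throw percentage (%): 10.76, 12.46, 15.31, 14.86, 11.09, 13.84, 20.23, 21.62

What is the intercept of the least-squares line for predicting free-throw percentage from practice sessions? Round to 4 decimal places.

7.6304

n = 8, Σx = 69.7, Σy = 120.17, Σxy = 1122.131, Σx² = 695.85
Sxx = Σx² − (Σx)²/n = 695.85 − 607.26125 = 88.58875
Sxy = Σxy − (Σx)(Σy)/n = 1122.131 − 1046.981125 = 75.149875
b = Sxy/Sxx = 75.149875/88.58875 = 0.848300
a = ȳ − b·x̄ = 15.02125 − 0.848300·8.7125 = 7.630432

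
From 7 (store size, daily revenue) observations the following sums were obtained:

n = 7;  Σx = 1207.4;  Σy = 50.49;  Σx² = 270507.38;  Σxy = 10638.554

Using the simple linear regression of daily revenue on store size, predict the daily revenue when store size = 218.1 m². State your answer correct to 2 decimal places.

8.63

Sxx = Σx² − (Σx)²/n = 270507.38 − 208259.251429 = 62248.128571
Sxy = Σxy − (Σx)(Σy)/n = 10638.554 − 8708.803714 = 1929.750286
b = Sxy/Sxx = 1929.750286/62248.128571 = 0.031001
a = ȳ − b·x̄ = 7.212857 − 0.031001·172.485714 = 1.865638
ŷ(218.1) = a + b·218.1 = 1.865638 + 0.031001·218.1 = 8.626943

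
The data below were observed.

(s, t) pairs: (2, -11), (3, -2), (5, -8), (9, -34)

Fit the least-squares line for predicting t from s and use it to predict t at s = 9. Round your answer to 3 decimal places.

-30.417

n = 4, Σx = 19, Σy = -55, Σxy = -374, Σx² = 119
Sxx = Σx² − (Σx)²/n = 119 − 90.25 = 28.75
Sxy = Σxy − (Σx)(Σy)/n = -374 − (-261.25) = -112.75
b = Sxy/Sxx = -112.75/28.75 = -3.921739
a = ȳ − b·x̄ = -13.75 − (-3.921739)·4.75 = 4.878261
ŷ(9) = a + b·9 = 4.878261 + (-3.921739)·9 = -30.417391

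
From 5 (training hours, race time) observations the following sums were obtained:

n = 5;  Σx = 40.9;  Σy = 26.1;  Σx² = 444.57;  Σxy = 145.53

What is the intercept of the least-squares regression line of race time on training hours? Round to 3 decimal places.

10.274

Sxx = Σx² − (Σx)²/n = 444.57 − 334.562 = 110.008
Sxy = Σxy − (Σx)(Σy)/n = 145.53 − 213.498 = -67.968
b = Sxy/Sxx = -67.968/110.008 = -0.617846
a = ȳ − b·x̄ = 5.22 − (-0.617846)·8.18 = 10.273980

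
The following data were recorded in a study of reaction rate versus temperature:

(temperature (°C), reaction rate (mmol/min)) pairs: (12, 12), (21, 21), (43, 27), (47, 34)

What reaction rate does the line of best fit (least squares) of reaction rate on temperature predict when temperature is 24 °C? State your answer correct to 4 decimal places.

19.9437

n = 4, Σx = 123, Σy = 94, Σxy = 3344, Σx² = 4643
Sxx = Σx² − (Σx)²/n = 4643 − 3782.25 = 860.75
Sxy = Σxy − (Σx)(Σy)/n = 3344 − 2890.5 = 453.5
b = Sxy/Sxx = 453.5/860.75 = 0.526866
a = ȳ − b·x̄ = 23.5 − 0.526866·30.75 = 7.298867
ŷ(24) = a + b·24 = 7.298867 + 0.526866·24 = 19.943654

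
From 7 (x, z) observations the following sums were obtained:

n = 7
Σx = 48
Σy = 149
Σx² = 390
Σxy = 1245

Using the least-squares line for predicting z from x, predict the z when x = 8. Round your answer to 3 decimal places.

25.479

Sxx = Σx² − (Σx)²/n = 390 − 329.142857 = 60.857143
Sxy = Σxy − (Σx)(Σy)/n = 1245 − 1021.714286 = 223.285714
b = Sxy/Sxx = 223.285714/60.857143 = 3.669014
a = ȳ − b·x̄ = 21.285714 − 3.669014·6.857143 = -3.873239
ŷ(8) = a + b·8 = -3.873239 + 3.669014·8 = 25.478873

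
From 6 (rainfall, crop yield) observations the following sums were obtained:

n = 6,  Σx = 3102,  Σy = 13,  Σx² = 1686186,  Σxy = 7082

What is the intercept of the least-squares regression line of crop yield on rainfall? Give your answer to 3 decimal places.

Sxx = Σx² − (Σx)²/n = 1686186 − 1603734 = 82452
Sxy = Σxy − (Σx)(Σy)/n = 7082 − 6721 = 361
b = Sxy/Sxx = 361/82452 = 0.004378
a = ȳ − b·x̄ = 2.166667 − 0.004378·517 = -0.096917

-0.097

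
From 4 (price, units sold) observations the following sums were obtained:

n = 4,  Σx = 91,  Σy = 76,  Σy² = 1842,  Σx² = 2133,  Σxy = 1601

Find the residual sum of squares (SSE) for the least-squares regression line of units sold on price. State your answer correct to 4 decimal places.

136.9004

Sxx = Σx² − (Σx)²/n = 2133 − 2070.25 = 62.75
Sxy = Σxy − (Σx)(Σy)/n = 1601 − 1729 = -128
Syy = Σy² − (Σy)²/n = 1842 − 1444 = 398
b = Sxy/Sxx = -128/62.75 = -2.039841
SSE = Syy − b·Sxy = 398 − (-2.039841)·(-128) = 136.900398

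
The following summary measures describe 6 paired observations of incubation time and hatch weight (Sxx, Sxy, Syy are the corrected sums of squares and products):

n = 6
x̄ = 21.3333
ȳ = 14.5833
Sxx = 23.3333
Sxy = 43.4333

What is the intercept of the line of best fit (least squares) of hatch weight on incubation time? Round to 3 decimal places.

-25.127

b = Sxy/Sxx = 43.4333/23.3333 = 1.861430
a = ȳ − b·x̄ = 14.5833 − 1.861430·21.3333 = -25.127140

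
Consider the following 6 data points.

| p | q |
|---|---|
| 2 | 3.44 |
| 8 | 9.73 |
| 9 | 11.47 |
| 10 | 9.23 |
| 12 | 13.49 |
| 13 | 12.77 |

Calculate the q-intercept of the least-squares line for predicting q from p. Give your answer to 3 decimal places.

n = 6, Σx = 54, Σy = 60.13, Σxy = 608.14, Σx² = 562
Sxx = Σx² − (Σx)²/n = 562 − 486 = 76
Sxy = Σxy − (Σx)(Σy)/n = 608.14 − 541.17 = 66.97
b = Sxy/Sxx = 66.97/76 = 0.881184
a = ȳ − b·x̄ = 10.021667 − 0.881184·9 = 2.091009

2.091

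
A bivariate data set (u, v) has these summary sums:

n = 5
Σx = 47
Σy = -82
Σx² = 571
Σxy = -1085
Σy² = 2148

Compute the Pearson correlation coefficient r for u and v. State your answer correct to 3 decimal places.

-0.975

Sxx = Σx² − (Σx)²/n = 571 − 441.8 = 129.2
Sxy = Σxy − (Σx)(Σy)/n = -1085 − (-770.8) = -314.2
Syy = Σy² − (Σy)²/n = 2148 − 1344.8 = 803.2
r = Sxy/√(Sxx·Syy) = -314.2/√(103773.44) = -314.2/322.138852 = -0.975356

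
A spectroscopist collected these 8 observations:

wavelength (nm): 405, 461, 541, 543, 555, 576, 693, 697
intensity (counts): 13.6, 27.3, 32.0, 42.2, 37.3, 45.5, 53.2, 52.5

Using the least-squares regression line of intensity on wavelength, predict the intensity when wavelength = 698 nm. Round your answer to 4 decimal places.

55.5642

n = 8, Σx = 4471, Σy = 303.6, Σxy = 178689.5, Σx² = 2569935
Sxx = Σx² − (Σx)²/n = 2569935 − 2498730.125 = 71204.875
Sxy = Σxy − (Σx)(Σy)/n = 178689.5 − 169674.45 = 9015.05
b = Sxy/Sxx = 9015.05/71204.875 = 0.126607
a = ȳ − b·x̄ = 37.95 − 0.126607·558.875 = -32.807600
ŷ(698) = a + b·698 = -32.807600 + 0.126607·698 = 55.564227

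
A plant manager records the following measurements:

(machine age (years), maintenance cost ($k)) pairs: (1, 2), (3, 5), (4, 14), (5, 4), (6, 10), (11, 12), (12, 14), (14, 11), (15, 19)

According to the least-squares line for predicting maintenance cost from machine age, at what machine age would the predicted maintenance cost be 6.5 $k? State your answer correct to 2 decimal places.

n = 9, Σx = 71, Σy = 91, Σxy = 892, Σx² = 773
Sxx = Σx² − (Σx)²/n = 773 − 560.111111 = 212.888889
Sxy = Σxy − (Σx)(Σy)/n = 892 − 717.888889 = 174.111111
b = Sxy/Sxx = 174.111111/212.888889 = 0.817850
a = ȳ − b·x̄ = 10.111111 − 0.817850·7.888889 = 3.659186
Set a + b·x = 6.5: x = (6.5 − 3.659186) / 0.817850 = 3.473516

3.47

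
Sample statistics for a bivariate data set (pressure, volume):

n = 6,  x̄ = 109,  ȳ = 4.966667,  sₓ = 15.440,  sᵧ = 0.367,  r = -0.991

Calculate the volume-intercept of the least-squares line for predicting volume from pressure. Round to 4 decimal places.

7.5342

b = r · sᵧ/sₓ = -0.991 · 0.367/15.44 = -0.023556
a = ȳ − b·x̄ = 4.966667 − (-0.023556)·109 = 7.534217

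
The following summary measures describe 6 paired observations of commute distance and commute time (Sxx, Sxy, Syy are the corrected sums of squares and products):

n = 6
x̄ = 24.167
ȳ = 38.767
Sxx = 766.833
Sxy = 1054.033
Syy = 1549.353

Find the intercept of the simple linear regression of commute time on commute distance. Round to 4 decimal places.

5.5488

b = Sxy/Sxx = 1054.033/766.833 = 1.374527
a = ȳ − b·x̄ = 38.767 − 1.374527·24.167 = 5.548795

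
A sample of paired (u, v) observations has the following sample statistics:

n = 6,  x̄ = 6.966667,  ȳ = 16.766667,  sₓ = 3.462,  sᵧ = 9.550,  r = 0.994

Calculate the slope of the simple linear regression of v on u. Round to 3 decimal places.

2.742

b = r · sᵧ/sₓ = 0.994 · 9.55/3.462 = 2.741970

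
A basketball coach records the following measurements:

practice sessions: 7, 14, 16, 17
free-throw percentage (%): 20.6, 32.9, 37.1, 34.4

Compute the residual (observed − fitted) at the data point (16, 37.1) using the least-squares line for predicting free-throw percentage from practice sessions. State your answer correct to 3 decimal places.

1.928

n = 4, Σx = 54, Σy = 125, Σxy = 1783.2, Σx² = 790
Sxx = Σx² − (Σx)²/n = 790 − 729 = 61
Sxy = Σxy − (Σx)(Σy)/n = 1783.2 − 1687.5 = 95.7
b = Sxy/Sxx = 95.7/61 = 1.568852
a = ȳ − b·x̄ = 31.25 − 1.568852·13.5 = 10.070492
ŷ(16) = 10.070492 + 1.568852·16 = 35.172131
residual = y − ŷ = 37.1 − 35.172131 = 1.927869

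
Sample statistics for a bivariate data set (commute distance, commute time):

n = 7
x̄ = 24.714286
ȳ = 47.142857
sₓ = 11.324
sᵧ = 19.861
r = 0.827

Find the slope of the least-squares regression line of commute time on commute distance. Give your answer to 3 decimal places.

b = r · sᵧ/sₓ = 0.827 · 19.861/11.324 = 1.450463

1.450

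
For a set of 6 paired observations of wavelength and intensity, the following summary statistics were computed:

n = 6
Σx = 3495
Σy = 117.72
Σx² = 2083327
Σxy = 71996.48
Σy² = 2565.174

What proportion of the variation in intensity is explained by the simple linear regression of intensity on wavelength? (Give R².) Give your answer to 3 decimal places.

Sxx = Σx² − (Σx)²/n = 2083327 − 2035837.5 = 47489.5
Sxy = Σxy − (Σx)(Σy)/n = 71996.48 − 68571.9 = 3424.58
Syy = Σy² − (Σy)²/n = 2565.174 − 2309.6664 = 255.5076
R² = Sxy²/(Sxx·Syy) = (3424.58)²/(47489.5·255.5076) = 0.966525

0.967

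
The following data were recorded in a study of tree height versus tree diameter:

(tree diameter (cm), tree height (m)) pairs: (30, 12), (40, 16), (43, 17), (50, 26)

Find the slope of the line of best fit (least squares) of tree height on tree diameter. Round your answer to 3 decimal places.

n = 4, Σx = 163, Σy = 71, Σxy = 3031, Σx² = 6849
Sxx = Σx² − (Σx)²/n = 6849 − 6642.25 = 206.75
Sxy = Σxy − (Σx)(Σy)/n = 3031 − 2893.25 = 137.75
b = Sxy/Sxx = 137.75/206.75 = 0.666264

0.666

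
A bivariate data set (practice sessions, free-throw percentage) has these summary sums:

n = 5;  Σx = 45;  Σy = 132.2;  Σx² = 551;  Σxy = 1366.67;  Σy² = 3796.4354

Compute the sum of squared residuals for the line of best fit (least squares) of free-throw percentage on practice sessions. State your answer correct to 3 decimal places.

Sxx = Σx² − (Σx)²/n = 551 − 405 = 146
Sxy = Σxy − (Σx)(Σy)/n = 1366.67 − 1189.8 = 176.87
Syy = Σy² − (Σy)²/n = 3796.4354 − 3495.368 = 301.0674
b = Sxy/Sxx = 176.87/146 = 1.211438
SSE = Syy − b·Sxy = 301.0674 − 1.211438·176.87 = 86.800298

86.800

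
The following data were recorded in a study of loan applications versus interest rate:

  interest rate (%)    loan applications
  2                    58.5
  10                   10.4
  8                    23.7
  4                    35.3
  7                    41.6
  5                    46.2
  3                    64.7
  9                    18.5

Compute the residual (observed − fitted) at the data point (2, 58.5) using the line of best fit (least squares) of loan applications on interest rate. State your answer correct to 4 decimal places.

n = 8, Σx = 48, Σy = 298.9, Σxy = 1434.6, Σx² = 348
Sxx = Σx² − (Σx)²/n = 348 − 288 = 60
Sxy = Σxy − (Σx)(Σy)/n = 1434.6 − 1793.4 = -358.8
b = Sxy/Sxx = -358.8/60 = -5.98
a = ȳ − b·x̄ = 37.3625 − (-5.98)·6 = 73.2425
ŷ(2) = 73.2425 + (-5.98)·2 = 61.2825
residual = y − ŷ = 58.5 − 61.2825 = -2.7825

-2.7825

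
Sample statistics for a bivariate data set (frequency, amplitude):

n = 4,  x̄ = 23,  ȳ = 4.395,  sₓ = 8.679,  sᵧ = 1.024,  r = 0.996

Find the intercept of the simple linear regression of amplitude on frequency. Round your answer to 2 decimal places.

1.69

b = r · sᵧ/sₓ = 0.996 · 1.024/8.679 = 0.117514
a = ȳ − b·x̄ = 4.395 − 0.117514·23 = 1.692178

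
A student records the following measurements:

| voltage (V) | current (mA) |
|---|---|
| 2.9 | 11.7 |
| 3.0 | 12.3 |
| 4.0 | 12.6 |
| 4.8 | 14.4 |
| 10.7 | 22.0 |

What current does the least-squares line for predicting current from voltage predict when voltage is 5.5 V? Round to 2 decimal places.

15.15

n = 5, Σx = 25.4, Σy = 73, Σxy = 425.75, Σx² = 170.94
Sxx = Σx² − (Σx)²/n = 170.94 − 129.032 = 41.908
Sxy = Σxy − (Σx)(Σy)/n = 425.75 − 370.84 = 54.91
b = Sxy/Sxx = 54.91/41.908 = 1.310251
a = ȳ − b·x̄ = 14.6 − 1.310251·5.08 = 7.943925
ŷ(5.5) = a + b·5.5 = 7.943925 + 1.310251·5.5 = 15.150305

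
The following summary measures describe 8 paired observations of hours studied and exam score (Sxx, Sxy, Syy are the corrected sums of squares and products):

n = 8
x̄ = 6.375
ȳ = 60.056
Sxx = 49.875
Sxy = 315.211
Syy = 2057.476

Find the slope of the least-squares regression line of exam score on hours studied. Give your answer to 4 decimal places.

6.3200

b = Sxy/Sxx = 315.211/49.875 = 6.320020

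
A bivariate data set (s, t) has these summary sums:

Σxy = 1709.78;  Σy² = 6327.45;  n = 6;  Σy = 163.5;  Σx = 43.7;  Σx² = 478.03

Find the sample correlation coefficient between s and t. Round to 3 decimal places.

0.949

Sxx = Σx² − (Σx)²/n = 478.03 − 318.281667 = 159.748333
Sxy = Σxy − (Σx)(Σy)/n = 1709.78 − 1190.825 = 518.955
Syy = Σy² − (Σy)²/n = 6327.45 − 4455.375 = 1872.075
r = Sxy/√(Sxx·Syy) = 518.955/√(299060.861125) = 518.955/546.864573 = 0.948964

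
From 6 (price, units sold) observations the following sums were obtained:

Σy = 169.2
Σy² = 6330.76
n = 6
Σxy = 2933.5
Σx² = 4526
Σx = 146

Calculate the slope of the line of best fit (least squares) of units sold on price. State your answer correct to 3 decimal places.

-1.216

Sxx = Σx² − (Σx)²/n = 4526 − 3552.666667 = 973.333333
Sxy = Σxy − (Σx)(Σy)/n = 2933.5 − 4117.2 = -1183.7
b = Sxy/Sxx = -1183.7/973.333333 = -1.216130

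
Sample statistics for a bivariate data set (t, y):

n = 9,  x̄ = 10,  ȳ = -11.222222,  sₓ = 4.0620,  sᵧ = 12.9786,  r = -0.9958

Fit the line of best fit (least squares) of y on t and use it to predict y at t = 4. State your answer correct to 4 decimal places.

b = r · sᵧ/sₓ = -0.9958 · 12.9786/4.062 = -3.181706
a = ȳ − b·x̄ = -11.222222 − (-3.181706)·10 = 20.594838
ŷ(4) = a + b·4 = 20.594838 + (-3.181706)·4 = 7.868014

7.8680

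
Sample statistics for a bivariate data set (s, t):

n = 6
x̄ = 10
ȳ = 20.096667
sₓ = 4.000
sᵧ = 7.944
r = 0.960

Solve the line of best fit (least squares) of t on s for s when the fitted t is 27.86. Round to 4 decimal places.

14.0719

b = r · sᵧ/sₓ = 0.96 · 7.944/4 = 1.90656
a = ȳ − b·x̄ = 20.096667 − 1.90656·10 = 1.031067
Set a + b·x = 27.86: x = (27.86 − 1.031067) / 1.90656 = 14.071906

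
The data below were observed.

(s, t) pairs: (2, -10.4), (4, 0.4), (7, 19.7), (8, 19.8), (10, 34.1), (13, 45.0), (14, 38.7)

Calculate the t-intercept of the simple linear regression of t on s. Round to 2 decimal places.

n = 7, Σx = 58, Σy = 147.3, Σxy = 1744.9, Σx² = 598
Sxx = Σx² − (Σx)²/n = 598 − 480.571429 = 117.428571
Sxy = Σxy − (Σx)(Σy)/n = 1744.9 − 1220.485714 = 524.414286
b = Sxy/Sxx = 524.414286/117.428571 = 4.465815
a = ȳ − b·x̄ = 21.042857 − 4.465815·8.285714 = -15.959611

-15.96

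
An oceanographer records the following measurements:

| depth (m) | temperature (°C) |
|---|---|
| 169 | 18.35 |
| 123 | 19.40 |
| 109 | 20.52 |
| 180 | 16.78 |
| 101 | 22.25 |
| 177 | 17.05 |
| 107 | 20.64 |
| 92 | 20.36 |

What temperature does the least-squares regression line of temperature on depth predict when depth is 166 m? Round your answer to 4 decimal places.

17.8051

n = 8, Σx = 1058, Σy = 155.35, Σxy = 20091.13, Σx² = 149414
Sxx = Σx² − (Σx)²/n = 149414 − 139920.5 = 9493.5
Sxy = Σxy − (Σx)(Σy)/n = 20091.13 − 20545.0375 = -453.9075
b = Sxy/Sxx = -453.9075/9493.5 = -0.047812
a = ȳ − b·x̄ = 19.41875 − (-0.047812)·132.25 = 25.741947
ŷ(166) = a + b·166 = 25.741947 + (-0.047812)·166 = 17.805080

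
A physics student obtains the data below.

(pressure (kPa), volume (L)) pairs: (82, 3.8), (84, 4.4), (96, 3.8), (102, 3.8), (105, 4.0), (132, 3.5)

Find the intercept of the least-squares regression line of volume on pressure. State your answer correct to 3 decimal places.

4.994

n = 6, Σx = 601, Σy = 23.3, Σxy = 2315.6, Σx² = 61849
Sxx = Σx² − (Σx)²/n = 61849 − 60200.166667 = 1648.833333
Sxy = Σxy − (Σx)(Σy)/n = 2315.6 − 2333.883333 = -18.283333
b = Sxy/Sxx = -18.283333/1648.833333 = -0.011089
a = ȳ − b·x̄ = 3.883333 − (-0.011089)·100.166667 = 4.994046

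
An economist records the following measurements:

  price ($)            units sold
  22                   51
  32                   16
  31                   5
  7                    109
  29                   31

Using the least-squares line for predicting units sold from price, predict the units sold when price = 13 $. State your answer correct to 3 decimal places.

n = 5, Σx = 121, Σy = 212, Σxy = 3451, Σx² = 3359
Sxx = Σx² − (Σx)²/n = 3359 − 2928.2 = 430.8
Sxy = Σxy − (Σx)(Σy)/n = 3451 − 5130.4 = -1679.4
b = Sxy/Sxx = -1679.4/430.8 = -3.898329
a = ȳ − b·x̄ = 42.4 − (-3.898329)·24.2 = 136.739554
ŷ(13) = a + b·13 = 136.739554 + (-3.898329)·13 = 86.061281

86.061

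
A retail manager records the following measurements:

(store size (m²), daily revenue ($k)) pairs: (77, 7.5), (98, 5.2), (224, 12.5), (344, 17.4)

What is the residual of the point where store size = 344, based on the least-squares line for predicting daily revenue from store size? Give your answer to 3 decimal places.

n = 4, Σx = 743, Σy = 42.6, Σxy = 9872.7, Σx² = 184045
Sxx = Σx² − (Σx)²/n = 184045 − 138012.25 = 46032.75
Sxy = Σxy − (Σx)(Σy)/n = 9872.7 − 7912.95 = 1959.75
b = Sxy/Sxx = 1959.75/46032.75 = 0.042573
a = ȳ − b·x̄ = 10.65 − 0.042573·185.75 = 2.742074
ŷ(344) = 2.742074 + 0.042573·344 = 17.387169
residual = y − ŷ = 17.4 − 17.387169 = 0.012831

0.013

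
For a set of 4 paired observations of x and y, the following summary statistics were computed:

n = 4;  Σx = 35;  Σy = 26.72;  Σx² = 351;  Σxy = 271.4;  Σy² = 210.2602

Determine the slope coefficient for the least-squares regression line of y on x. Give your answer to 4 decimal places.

0.8402

Sxx = Σx² − (Σx)²/n = 351 − 306.25 = 44.75
Sxy = Σxy − (Σx)(Σy)/n = 271.4 − 233.8 = 37.6
b = Sxy/Sxx = 37.6/44.75 = 0.840223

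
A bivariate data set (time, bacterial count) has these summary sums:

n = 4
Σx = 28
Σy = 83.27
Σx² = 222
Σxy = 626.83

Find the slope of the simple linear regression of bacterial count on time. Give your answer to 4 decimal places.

Sxx = Σx² − (Σx)²/n = 222 − 196 = 26
Sxy = Σxy − (Σx)(Σy)/n = 626.83 − 582.89 = 43.94
b = Sxy/Sxx = 43.94/26 = 1.69

1.6900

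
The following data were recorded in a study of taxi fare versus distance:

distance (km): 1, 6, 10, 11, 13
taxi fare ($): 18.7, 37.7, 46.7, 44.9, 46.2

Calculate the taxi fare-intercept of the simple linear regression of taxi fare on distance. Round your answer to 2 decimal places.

19.52

n = 5, Σx = 41, Σy = 194.2, Σxy = 1806.4, Σx² = 427
Sxx = Σx² − (Σx)²/n = 427 − 336.2 = 90.8
Sxy = Σxy − (Σx)(Σy)/n = 1806.4 − 1592.44 = 213.96
b = Sxy/Sxx = 213.96/90.8 = 2.356388
a = ȳ − b·x̄ = 38.84 − 2.356388·8.2 = 19.517621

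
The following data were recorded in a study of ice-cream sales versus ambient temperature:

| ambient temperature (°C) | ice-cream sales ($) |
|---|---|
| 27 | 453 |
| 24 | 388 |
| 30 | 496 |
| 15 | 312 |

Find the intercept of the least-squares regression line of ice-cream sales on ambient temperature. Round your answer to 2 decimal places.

n = 4, Σx = 96, Σy = 1649, Σxy = 41103, Σx² = 2430
Sxx = Σx² − (Σx)²/n = 2430 − 2304 = 126
Sxy = Σxy − (Σx)(Σy)/n = 41103 − 39576 = 1527
b = Sxy/Sxx = 1527/126 = 12.119048
a = ȳ − b·x̄ = 412.25 − 12.119048·24 = 121.392857

121.39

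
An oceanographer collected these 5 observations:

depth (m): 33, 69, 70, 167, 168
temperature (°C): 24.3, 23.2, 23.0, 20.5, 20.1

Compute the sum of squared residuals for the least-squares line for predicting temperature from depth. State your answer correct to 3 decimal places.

n = 5, Σx = 507, Σy = 111.1, Σxy = 10813, Σx² = 66863, Σy² = 2481.99
Sxx = Σx² − (Σx)²/n = 66863 − 51409.8 = 15453.2
Sxy = Σxy − (Σx)(Σy)/n = 10813 − 11265.54 = -452.54
Syy = Σy² − (Σy)²/n = 2481.99 − 2468.642 = 13.348
b = Sxy/Sxx = -452.54/15453.2 = -0.029285
SSE = Syy − b·Sxy = 13.348 − (-0.029285)·(-452.54) = 0.095570

0.096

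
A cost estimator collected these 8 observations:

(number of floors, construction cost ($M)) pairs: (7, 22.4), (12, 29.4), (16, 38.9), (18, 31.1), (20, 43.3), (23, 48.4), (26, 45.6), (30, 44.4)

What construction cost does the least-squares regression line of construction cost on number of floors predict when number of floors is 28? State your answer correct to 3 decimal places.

47.678

n = 8, Σx = 152, Σy = 303.5, Σxy = 6188.6, Σx² = 3278
Sxx = Σx² − (Σx)²/n = 3278 − 2888 = 390
Sxy = Σxy − (Σx)(Σy)/n = 6188.6 − 5766.5 = 422.1
b = Sxy/Sxx = 422.1/390 = 1.082308
a = ȳ − b·x̄ = 37.9375 − 1.082308·19 = 17.373654
ŷ(28) = a + b·28 = 17.373654 + 1.082308·28 = 47.678269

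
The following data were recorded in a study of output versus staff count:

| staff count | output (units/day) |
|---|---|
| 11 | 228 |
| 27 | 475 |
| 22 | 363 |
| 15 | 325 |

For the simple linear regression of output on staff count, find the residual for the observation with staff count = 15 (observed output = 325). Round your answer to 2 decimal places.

29.12

n = 4, Σx = 75, Σy = 1391, Σxy = 28194, Σx² = 1559
Sxx = Σx² − (Σx)²/n = 1559 − 1406.25 = 152.75
Sxy = Σxy − (Σx)(Σy)/n = 28194 − 26081.25 = 2112.75
b = Sxy/Sxx = 2112.75/152.75 = 13.831424
a = ȳ − b·x̄ = 347.75 − 13.831424·18.75 = 88.410802
ŷ(15) = 88.410802 + 13.831424·15 = 295.882160
residual = y − ŷ = 325 − 295.882160 = 29.117840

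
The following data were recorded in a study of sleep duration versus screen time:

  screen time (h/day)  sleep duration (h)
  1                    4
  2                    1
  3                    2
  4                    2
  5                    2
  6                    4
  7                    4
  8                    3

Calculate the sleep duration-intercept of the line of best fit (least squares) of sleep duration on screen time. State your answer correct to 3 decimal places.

2.000

n = 8, Σx = 36, Σy = 22, Σxy = 106, Σx² = 204
Sxx = Σx² − (Σx)²/n = 204 − 162 = 42
Sxy = Σxy − (Σx)(Σy)/n = 106 − 99 = 7
b = Sxy/Sxx = 7/42 = 0.166667
a = ȳ − b·x̄ = 2.75 − 0.166667·4.5 = 2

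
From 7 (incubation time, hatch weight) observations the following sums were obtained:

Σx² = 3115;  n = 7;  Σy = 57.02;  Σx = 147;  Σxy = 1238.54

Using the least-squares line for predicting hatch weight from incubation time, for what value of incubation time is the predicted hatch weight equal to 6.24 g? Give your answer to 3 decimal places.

Sxx = Σx² − (Σx)²/n = 3115 − 3087 = 28
Sxy = Σxy − (Σx)(Σy)/n = 1238.54 − 1197.42 = 41.12
b = Sxy/Sxx = 41.12/28 = 1.468571
a = ȳ − b·x̄ = 8.145714 − 1.468571·21 = -22.694286
Set a + b·x = 6.24: x = (6.24 − (-22.694286)) / 1.468571 = 19.702335

19.702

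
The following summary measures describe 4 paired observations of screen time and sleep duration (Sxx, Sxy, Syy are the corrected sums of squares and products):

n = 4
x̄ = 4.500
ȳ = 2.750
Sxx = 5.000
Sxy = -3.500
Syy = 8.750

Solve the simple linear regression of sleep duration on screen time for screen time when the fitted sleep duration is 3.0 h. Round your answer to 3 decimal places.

4.143

b = Sxy/Sxx = -3.5/5 = -0.7
a = ȳ − b·x̄ = 2.75 − (-0.7)·4.5 = 5.9
Set a + b·x = 3.0: x = (3.0 − 5.9) / (-0.7) = 4.142857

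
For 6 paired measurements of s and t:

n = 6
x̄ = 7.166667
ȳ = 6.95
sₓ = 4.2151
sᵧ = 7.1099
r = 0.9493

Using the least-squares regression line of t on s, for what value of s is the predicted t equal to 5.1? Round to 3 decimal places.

6.011

b = r · sᵧ/sₓ = 0.9493 · 7.1099/4.2151 = 1.601250
a = ȳ − b·x̄ = 6.95 − 1.601250·7.166667 = -4.525624
Set a + b·x = 5.1: x = (5.1 − (-4.525624)) / 1.601250 = 6.011319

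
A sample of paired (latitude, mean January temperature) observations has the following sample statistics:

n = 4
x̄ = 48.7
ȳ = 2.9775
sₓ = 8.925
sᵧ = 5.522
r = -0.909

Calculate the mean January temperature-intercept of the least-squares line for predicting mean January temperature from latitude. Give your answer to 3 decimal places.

b = r · sᵧ/sₓ = -0.909 · 5.522/8.925 = -0.562409
a = ȳ − b·x̄ = 2.9775 − (-0.562409)·48.7 = 30.366806

30.367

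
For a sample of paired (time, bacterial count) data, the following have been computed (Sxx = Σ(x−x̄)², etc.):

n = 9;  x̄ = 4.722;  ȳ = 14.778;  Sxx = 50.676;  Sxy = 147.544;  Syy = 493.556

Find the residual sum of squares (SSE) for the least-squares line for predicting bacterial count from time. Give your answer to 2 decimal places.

63.98

b = Sxy/Sxx = 147.544/50.676 = 2.911516
SSE = Syy − b·Sxy = 493.556 − 2.911516·147.544 = 63.979239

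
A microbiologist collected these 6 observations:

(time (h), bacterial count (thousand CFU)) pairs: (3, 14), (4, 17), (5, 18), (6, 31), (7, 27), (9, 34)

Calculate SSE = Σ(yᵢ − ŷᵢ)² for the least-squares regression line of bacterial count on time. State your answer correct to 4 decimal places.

n = 6, Σx = 34, Σy = 141, Σxy = 881, Σx² = 216, Σy² = 3655
Sxx = Σx² − (Σx)²/n = 216 − 192.666667 = 23.333333
Sxy = Σxy − (Σx)(Σy)/n = 881 − 799 = 82
Syy = Σy² − (Σy)²/n = 3655 − 3313.5 = 341.5
b = Sxy/Sxx = 82/23.333333 = 3.514286
SSE = Syy − b·Sxy = 341.5 − 3.514286·82 = 53.328571

53.3286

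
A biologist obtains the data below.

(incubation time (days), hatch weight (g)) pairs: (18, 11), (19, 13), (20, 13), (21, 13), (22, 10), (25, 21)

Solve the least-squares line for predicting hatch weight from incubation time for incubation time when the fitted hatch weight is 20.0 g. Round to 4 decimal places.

n = 6, Σx = 125, Σy = 81, Σxy = 1723, Σx² = 2635
Sxx = Σx² − (Σx)²/n = 2635 − 2604.166667 = 30.833333
Sxy = Σxy − (Σx)(Σy)/n = 1723 − 1687.5 = 35.5
b = Sxy/Sxx = 35.5/30.833333 = 1.151351
a = ȳ − b·x̄ = 13.5 − 1.151351·20.833333 = -10.486486
Set a + b·x = 20.0: x = (20.0 − (-10.486486)) / 1.151351 = 26.478873

26.4789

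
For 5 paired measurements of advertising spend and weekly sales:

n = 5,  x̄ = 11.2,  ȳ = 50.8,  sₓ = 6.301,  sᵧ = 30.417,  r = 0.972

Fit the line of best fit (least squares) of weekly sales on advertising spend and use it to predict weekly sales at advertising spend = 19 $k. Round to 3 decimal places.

b = r · sᵧ/sₓ = 0.972 · 30.417/6.301 = 4.692164
a = ȳ − b·x̄ = 50.8 − 4.692164·11.2 = -1.752234
ŷ(19) = a + b·19 = -1.752234 + 4.692164·19 = 87.398878

87.399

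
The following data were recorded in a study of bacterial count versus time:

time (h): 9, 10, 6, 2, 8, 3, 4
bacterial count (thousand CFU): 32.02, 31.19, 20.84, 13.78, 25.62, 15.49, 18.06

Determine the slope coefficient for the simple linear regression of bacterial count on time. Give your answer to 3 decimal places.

2.316

n = 7, Σx = 42, Σy = 157, Σxy = 1076.35, Σx² = 310
Sxx = Σx² − (Σx)²/n = 310 − 252 = 58
Sxy = Σxy − (Σx)(Σy)/n = 1076.35 − 942 = 134.35
b = Sxy/Sxx = 134.35/58 = 2.316379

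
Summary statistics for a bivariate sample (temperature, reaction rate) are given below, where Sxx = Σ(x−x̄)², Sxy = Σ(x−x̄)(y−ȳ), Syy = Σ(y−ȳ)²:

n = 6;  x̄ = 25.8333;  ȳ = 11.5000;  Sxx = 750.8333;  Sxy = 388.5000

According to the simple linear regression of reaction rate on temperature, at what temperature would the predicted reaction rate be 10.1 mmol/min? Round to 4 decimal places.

b = Sxy/Sxx = 388.5/750.8333 = 0.517425
a = ȳ − b·x̄ = 11.5 − 0.517425·25.8333 = -1.866798
Set a + b·x = 10.1: x = (10.1 − (-1.866798)) / 0.517425 = 23.127594

23.1276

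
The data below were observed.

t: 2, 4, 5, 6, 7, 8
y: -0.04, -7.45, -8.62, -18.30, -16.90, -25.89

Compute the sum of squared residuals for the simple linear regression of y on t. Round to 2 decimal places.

n = 6, Σx = 32, Σy = -77.2, Σxy = -508.2, Σx² = 194, Σy² = 1420.6006
Sxx = Σx² − (Σx)²/n = 194 − 170.666667 = 23.333333
Sxy = Σxy − (Σx)(Σy)/n = -508.2 − (-411.733333) = -96.466667
Syy = Σy² − (Σy)²/n = 1420.6006 − 993.306667 = 427.293933
b = Sxy/Sxx = -96.466667/23.333333 = -4.134286
SSE = Syy − b·Sxy = 427.293933 − (-4.134286)·(-96.466667) = 28.473171

28.47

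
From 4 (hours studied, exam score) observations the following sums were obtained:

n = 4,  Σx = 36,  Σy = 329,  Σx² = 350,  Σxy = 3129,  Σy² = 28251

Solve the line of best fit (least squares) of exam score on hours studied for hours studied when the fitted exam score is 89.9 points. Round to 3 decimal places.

10.184

Sxx = Σx² − (Σx)²/n = 350 − 324 = 26
Sxy = Σxy − (Σx)(Σy)/n = 3129 − 2961 = 168
b = Sxy/Sxx = 168/26 = 6.461538
a = ȳ − b·x̄ = 82.25 − 6.461538·9 = 24.096154
Set a + b·x = 89.9: x = (89.9 − 24.096154) / 6.461538 = 10.183929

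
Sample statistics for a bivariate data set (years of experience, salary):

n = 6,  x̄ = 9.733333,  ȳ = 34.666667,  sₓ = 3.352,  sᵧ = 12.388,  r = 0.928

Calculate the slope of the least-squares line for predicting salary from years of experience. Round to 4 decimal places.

3.4296

b = r · sᵧ/sₓ = 0.928 · 12.388/3.352 = 3.429613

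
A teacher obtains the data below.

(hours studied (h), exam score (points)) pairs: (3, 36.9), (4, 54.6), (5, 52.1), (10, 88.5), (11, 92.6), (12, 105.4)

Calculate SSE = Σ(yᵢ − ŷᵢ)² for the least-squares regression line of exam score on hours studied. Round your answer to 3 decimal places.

86.993

n = 6, Σx = 45, Σy = 430.1, Σxy = 3758, Σx² = 415, Σy² = 34573.35
Sxx = Σx² − (Σx)²/n = 415 − 337.5 = 77.5
Sxy = Σxy − (Σx)(Σy)/n = 3758 − 3225.75 = 532.25
Syy = Σy² − (Σy)²/n = 34573.35 − 30831.001667 = 3742.348333
b = Sxy/Sxx = 532.25/77.5 = 6.867742
SSE = Syy − b·Sxy = 3742.348333 − 6.867742·532.25 = 86.992688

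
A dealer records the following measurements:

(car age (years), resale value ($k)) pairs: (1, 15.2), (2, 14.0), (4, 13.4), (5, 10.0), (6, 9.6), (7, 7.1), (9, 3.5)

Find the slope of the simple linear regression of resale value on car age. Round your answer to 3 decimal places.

n = 7, Σx = 34, Σy = 72.8, Σxy = 285.6, Σx² = 212
Sxx = Σx² − (Σx)²/n = 212 − 165.142857 = 46.857143
Sxy = Σxy − (Σx)(Σy)/n = 285.6 − 353.6 = -68
b = Sxy/Sxx = -68/46.857143 = -1.451220

-1.451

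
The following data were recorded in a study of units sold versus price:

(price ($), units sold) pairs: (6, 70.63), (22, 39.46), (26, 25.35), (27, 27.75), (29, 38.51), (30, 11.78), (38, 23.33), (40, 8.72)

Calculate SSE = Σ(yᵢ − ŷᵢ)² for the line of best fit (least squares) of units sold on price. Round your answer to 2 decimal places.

519.32

n = 8, Σx = 218, Σy = 245.53, Σxy = 5405.78, Σx² = 6710, Σy² = 10200.4893
Sxx = Σx² − (Σx)²/n = 6710 − 5940.5 = 769.5
Sxy = Σxy − (Σx)(Σy)/n = 5405.78 − 6690.6925 = -1284.9125
Syy = Σy² − (Σy)²/n = 10200.4893 − 7535.622613 = 2664.866687
b = Sxy/Sxx = -1284.9125/769.5 = -1.669802
SSE = Syy − b·Sxy = 2664.866687 − (-1.669802)·(-1284.9125) = 519.317457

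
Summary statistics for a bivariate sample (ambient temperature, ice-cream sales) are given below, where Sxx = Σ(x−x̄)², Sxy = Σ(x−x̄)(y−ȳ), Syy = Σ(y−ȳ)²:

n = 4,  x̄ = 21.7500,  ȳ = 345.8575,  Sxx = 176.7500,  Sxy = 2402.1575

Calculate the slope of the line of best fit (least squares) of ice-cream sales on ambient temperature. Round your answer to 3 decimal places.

13.591

b = Sxy/Sxx = 2402.1575/176.75 = 13.590707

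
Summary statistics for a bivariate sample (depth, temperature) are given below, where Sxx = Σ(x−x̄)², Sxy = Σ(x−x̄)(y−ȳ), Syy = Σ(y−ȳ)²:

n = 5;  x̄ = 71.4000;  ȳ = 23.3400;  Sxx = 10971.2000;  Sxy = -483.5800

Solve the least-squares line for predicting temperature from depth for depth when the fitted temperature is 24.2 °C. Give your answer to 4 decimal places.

b = Sxy/Sxx = -483.58/10971.2 = -0.044077
a = ȳ − b·x̄ = 23.34 − (-0.044077)·71.4 = 26.487114
Set a + b·x = 24.2: x = (24.2 − 26.487114) / (-0.044077) = 51.888788

51.8888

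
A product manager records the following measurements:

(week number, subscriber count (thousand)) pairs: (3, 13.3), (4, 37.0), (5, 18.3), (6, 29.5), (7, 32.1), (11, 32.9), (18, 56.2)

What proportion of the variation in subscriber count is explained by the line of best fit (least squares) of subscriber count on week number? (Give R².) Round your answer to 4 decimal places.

0.6994

n = 7, Σx = 54, Σy = 219.3, Σxy = 2054.6, Σx² = 580, Σy² = 8022.29
Sxx = Σx² − (Σx)²/n = 580 − 416.571429 = 163.428571
Sxy = Σxy − (Σx)(Σy)/n = 2054.6 − 1691.742857 = 362.857143
Syy = Σy² − (Σy)²/n = 8022.29 − 6870.355714 = 1151.934286
R² = Sxy²/(Sxx·Syy) = (362.857143)²/(163.428571·1151.934286) = 0.699384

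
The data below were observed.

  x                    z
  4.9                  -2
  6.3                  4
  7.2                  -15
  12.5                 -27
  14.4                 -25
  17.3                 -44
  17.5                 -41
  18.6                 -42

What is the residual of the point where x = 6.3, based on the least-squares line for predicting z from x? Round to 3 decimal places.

8.686

n = 8, Σx = 98.7, Σy = -192, Σxy = -3050, Σx² = 1430.65
Sxx = Σx² − (Σx)²/n = 1430.65 − 1217.71125 = 212.93875
Sxy = Σxy − (Σx)(Σy)/n = -3050 − (-2368.8) = -681.2
b = Sxy/Sxx = -681.2/212.93875 = -3.199042
a = ȳ − b·x̄ = -24 − (-3.199042)·12.3375 = 15.468180
ŷ(6.3) = 15.468180 + (-3.199042)·6.3 = -4.685784
residual = y − ŷ = 4 − (-4.685784) = 8.685784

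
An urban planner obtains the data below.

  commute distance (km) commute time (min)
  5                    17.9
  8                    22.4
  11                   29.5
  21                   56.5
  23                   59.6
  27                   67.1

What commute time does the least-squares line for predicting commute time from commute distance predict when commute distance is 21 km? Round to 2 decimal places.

54.37

n = 6, Σx = 95, Σy = 253, Σxy = 4962.2, Σx² = 1909
Sxx = Σx² − (Σx)²/n = 1909 − 1504.166667 = 404.833333
Sxy = Σxy − (Σx)(Σy)/n = 4962.2 − 4005.833333 = 956.366667
b = Sxy/Sxx = 956.366667/404.833333 = 2.362371
a = ȳ − b·x̄ = 42.166667 − 2.362371·15.833333 = 4.762454
ŷ(21) = a + b·21 = 4.762454 + 2.362371·21 = 54.372252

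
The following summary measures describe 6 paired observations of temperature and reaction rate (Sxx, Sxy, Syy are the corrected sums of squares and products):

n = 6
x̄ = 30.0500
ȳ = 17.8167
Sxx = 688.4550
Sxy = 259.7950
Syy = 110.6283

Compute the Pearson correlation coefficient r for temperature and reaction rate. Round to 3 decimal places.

r = Sxy/√(Sxx·Syy) = 259.795/√(76162.606276) = 259.795/275.975735 = 0.941369

0.941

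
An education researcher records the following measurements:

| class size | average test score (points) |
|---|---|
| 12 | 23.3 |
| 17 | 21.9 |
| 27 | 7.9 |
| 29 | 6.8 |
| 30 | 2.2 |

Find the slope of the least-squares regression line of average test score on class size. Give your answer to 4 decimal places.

-1.1624

n = 5, Σx = 115, Σy = 62.1, Σxy = 1128.4, Σx² = 2903
Sxx = Σx² − (Σx)²/n = 2903 − 2645 = 258
Sxy = Σxy − (Σx)(Σy)/n = 1128.4 − 1428.3 = -299.9
b = Sxy/Sxx = -299.9/258 = -1.162403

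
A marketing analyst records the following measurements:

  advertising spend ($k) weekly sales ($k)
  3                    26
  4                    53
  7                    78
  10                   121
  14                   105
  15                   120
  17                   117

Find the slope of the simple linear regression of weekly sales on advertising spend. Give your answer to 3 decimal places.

n = 7, Σx = 70, Σy = 620, Σxy = 7305, Σx² = 884
Sxx = Σx² − (Σx)²/n = 884 − 700 = 184
Sxy = Σxy − (Σx)(Σy)/n = 7305 − 6200 = 1105
b = Sxy/Sxx = 1105/184 = 6.005435

6.005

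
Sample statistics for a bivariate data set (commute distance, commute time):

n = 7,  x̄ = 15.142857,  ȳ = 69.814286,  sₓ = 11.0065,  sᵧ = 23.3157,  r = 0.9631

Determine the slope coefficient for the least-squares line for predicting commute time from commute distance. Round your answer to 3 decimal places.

b = r · sᵧ/sₓ = 0.9631 · 23.3157/11.0065 = 2.040190

2.040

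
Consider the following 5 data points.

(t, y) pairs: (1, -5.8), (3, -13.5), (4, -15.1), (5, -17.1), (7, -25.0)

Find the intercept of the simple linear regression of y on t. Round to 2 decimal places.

-3.06

n = 5, Σx = 20, Σy = -76.5, Σxy = -367.2, Σx² = 100
Sxx = Σx² − (Σx)²/n = 100 − 80 = 20
Sxy = Σxy − (Σx)(Σy)/n = -367.2 − (-306) = -61.2
b = Sxy/Sxx = -61.2/20 = -3.06
a = ȳ − b·x̄ = -15.3 − (-3.06)·4 = -3.06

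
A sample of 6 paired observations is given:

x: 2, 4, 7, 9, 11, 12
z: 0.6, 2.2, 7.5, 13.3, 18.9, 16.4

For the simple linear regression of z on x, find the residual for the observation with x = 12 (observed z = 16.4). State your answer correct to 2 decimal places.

n = 6, Σx = 45, Σy = 58.9, Σxy = 586.9, Σx² = 415
Sxx = Σx² − (Σx)²/n = 415 − 337.5 = 77.5
Sxy = Σxy − (Σx)(Σy)/n = 586.9 − 441.75 = 145.15
b = Sxy/Sxx = 145.15/77.5 = 1.872903
a = ȳ − b·x̄ = 9.816667 − 1.872903·7.5 = -4.230108
ŷ(12) = -4.230108 + 1.872903·12 = 18.244731
residual = y − ŷ = 16.4 − 18.244731 = -1.844731

-1.84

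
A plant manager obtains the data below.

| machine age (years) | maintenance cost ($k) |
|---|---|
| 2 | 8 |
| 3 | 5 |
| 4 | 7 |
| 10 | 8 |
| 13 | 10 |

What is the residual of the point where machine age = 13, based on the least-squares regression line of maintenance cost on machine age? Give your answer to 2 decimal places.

n = 5, Σx = 32, Σy = 38, Σxy = 269, Σx² = 298
Sxx = Σx² − (Σx)²/n = 298 − 204.8 = 93.2
Sxy = Σxy − (Σx)(Σy)/n = 269 − 243.2 = 25.8
b = Sxy/Sxx = 25.8/93.2 = 0.276824
a = ȳ − b·x̄ = 7.6 − 0.276824·6.4 = 5.828326
ŷ(13) = 5.828326 + 0.276824·13 = 9.427039
residual = y − ŷ = 10 − 9.427039 = 0.572961

0.57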